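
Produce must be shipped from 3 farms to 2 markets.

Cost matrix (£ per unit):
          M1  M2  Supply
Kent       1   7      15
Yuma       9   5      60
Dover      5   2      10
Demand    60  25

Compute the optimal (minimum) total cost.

A cheapest plan:
  Kent->M1: 15 × £1 = £15
  Yuma->M1: 35 × £9 = £315
  Yuma->M2: 25 × £5 = £125
  Dover->M1: 10 × £5 = £50
Total = 15 + 315 + 125 + 50 = £505.
(Supply check: Kent ships 15; Yuma ships 60; Dover ships 10.)

505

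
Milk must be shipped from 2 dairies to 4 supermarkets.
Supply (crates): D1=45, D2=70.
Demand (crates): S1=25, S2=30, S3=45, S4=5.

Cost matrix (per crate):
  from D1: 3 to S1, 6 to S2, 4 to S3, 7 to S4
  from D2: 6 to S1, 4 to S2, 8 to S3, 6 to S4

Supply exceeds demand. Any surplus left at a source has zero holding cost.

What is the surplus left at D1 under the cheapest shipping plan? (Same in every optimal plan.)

Minimum-cost shipments:
  D1→S3: 45 × 4 = 180
  D2→S1: 25 × 6 = 150
  D2→S2: 30 × 4 = 120
  D2→S4: 5 × 6 = 30
Total cost = 480.
D1 ships 45 of its 45, leaving 0.

0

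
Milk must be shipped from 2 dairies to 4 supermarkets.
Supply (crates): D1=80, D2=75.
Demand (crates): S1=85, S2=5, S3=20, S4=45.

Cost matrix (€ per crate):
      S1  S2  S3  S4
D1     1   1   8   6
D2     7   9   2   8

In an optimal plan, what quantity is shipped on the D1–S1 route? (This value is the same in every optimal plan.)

The minimum-cost plan:
  D1->S1: 75 × €1 = €75
  D1->S2: 5 × €1 = €5
  D2->S1: 10 × €7 = €70
  D2->S3: 20 × €2 = €40
  D2->S4: 45 × €8 = €360
Total cost = €550.
So D1→S1 carries 75 crates.

75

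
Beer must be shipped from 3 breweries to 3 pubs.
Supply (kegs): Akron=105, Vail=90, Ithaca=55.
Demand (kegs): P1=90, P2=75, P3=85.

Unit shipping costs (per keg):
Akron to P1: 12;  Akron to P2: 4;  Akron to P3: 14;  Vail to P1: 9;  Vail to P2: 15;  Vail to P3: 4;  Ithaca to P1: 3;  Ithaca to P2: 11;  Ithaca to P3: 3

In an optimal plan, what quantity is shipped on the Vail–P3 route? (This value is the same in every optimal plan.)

Optimal shipments:
  Akron–P1: 30 × 12 = 360
  Akron–P2: 75 × 4 = 300
  Vail–P1: 5 × 9 = 45
  Vail–P3: 85 × 4 = 340
  Ithaca–P1: 55 × 3 = 165
Total cost = 1210.
So Vail→P3 carries 85 kegs.

85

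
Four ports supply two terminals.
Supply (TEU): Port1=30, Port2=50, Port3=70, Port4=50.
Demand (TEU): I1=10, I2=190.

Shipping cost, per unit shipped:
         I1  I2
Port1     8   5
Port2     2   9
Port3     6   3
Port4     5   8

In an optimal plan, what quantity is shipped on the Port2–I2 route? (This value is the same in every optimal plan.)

Solving gives:
  Port1->I2: 30 TEU
  Port2->I1: 10 TEU
  Port2->I2: 40 TEU
  Port3->I2: 70 TEU
  Port4->I2: 50 TEU
Total cost = 1140.
So Port2→I2 carries 40 TEU.

40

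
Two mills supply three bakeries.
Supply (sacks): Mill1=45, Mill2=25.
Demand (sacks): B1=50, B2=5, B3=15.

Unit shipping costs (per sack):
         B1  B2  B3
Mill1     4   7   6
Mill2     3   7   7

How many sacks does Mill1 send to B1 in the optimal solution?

The minimum-cost plan:
  Mill1 to B1: 25 × 4 = 100
  Mill1 to B2: 5 × 7 = 35
  Mill1 to B3: 15 × 6 = 90
  Mill2 to B1: 25 × 3 = 75
Total cost = 300.
So Mill1→B1 carries 25 sacks.

25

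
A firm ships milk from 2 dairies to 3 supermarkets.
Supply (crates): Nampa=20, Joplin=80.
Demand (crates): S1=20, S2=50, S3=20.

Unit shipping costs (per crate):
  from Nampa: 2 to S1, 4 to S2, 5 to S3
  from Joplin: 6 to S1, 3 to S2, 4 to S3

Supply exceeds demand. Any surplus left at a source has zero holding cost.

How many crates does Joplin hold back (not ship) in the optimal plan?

An optimal plan:
  Nampa–S1: 20 crates
  Joplin–S2: 50 crates
  Joplin–S3: 20 crates
Total cost = 270.
Joplin ships 70 of its 80, leaving 10.

10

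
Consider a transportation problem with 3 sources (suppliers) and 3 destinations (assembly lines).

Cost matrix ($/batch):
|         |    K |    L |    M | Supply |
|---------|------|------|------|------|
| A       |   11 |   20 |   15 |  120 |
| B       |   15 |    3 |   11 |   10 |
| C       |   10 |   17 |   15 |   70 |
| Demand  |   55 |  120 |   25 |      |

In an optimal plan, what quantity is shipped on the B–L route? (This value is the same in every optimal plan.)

10

The minimum-cost plan:
  A->K: 55 × $11 = $605
  A->L: 40 × $20 = $800
  A->M: 25 × $15 = $375
  B->L: 10 × $3 = $30
  C->L: 70 × $17 = $1190
Total cost = $3000.
So B→L carries 10 batches.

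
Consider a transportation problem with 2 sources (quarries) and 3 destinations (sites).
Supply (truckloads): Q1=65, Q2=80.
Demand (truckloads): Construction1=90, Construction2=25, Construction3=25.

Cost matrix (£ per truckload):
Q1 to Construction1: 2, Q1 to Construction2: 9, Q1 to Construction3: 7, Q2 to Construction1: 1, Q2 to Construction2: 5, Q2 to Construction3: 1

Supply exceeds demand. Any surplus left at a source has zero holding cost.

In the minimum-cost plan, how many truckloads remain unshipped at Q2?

0

An optimal plan:
  Q1 to Construction1: 60 truckloads
  Q2 to Construction1: 30 truckloads
  Q2 to Construction2: 25 truckloads
  Q2 to Construction3: 25 truckloads
Total cost = £300.
Q2 ships 80 of its 80, leaving 0.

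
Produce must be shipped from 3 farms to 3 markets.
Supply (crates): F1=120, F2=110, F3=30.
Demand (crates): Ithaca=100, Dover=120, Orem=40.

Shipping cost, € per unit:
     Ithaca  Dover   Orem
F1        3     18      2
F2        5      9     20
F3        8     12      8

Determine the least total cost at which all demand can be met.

An optimal shipping plan:
  F1–Ithaca: 80 × €3 = €240
  F1–Orem: 40 × €2 = €80
  F2–Dover: 110 × €9 = €990
  F3–Ithaca: 20 × €8 = €160
  F3–Dover: 10 × €12 = €120
Total = 240 + 80 + 990 + 160 + 120 = €1590.

1590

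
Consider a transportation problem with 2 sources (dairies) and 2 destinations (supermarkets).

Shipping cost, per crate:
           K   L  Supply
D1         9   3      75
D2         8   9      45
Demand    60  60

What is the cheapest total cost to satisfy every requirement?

675

One minimum-cost allocation:
  D1->K: 15 × 9 = 135
  D1->L: 60 × 3 = 180
  D2->K: 45 × 8 = 360
Total = 135 + 180 + 360 = 675.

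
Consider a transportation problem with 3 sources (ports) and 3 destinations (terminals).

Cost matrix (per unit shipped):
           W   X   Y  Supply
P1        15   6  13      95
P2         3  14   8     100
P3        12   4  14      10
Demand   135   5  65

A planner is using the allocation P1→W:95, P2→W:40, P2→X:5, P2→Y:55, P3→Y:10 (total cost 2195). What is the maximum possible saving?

Current plan cost = 95·15 + 40·3 + 5·14 + 55·8 + 10·14 = 2195.
Optimal plan:
  P1–W: 25 × 15 = 375
  P1–X: 5 × 6 = 30
  P1–Y: 65 × 13 = 845
  P2–W: 100 × 3 = 300
  P3–W: 10 × 12 = 120
Optimal cost = 1670.
Saving = 2195 − 1670 = 525.

525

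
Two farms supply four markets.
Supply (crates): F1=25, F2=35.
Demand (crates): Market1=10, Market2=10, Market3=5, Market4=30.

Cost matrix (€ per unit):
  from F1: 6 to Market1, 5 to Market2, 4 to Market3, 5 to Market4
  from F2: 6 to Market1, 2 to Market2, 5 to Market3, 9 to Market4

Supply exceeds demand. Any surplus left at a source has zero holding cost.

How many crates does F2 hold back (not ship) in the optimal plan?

5

An optimal plan:
  F1 to Market4: 25 × €5 = €125
  F2 to Market1: 10 × €6 = €60
  F2 to Market2: 10 × €2 = €20
  F2 to Market3: 5 × €5 = €25
  F2 to Market4: 5 × €9 = €45
Total cost = €275.
F2 ships 30 of its 35, leaving 5.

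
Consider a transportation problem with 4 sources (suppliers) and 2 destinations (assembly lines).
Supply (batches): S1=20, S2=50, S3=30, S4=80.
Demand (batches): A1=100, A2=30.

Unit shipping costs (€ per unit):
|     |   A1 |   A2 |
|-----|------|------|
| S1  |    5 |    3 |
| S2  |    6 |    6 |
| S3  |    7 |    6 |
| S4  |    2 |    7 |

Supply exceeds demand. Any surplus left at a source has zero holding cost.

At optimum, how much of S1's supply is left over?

An optimal plan:
  S1->A2: 20 × €3 = €60
  S2->A1: 20 × €6 = €120
  S2->A2: 10 × €6 = €60
  S4->A1: 80 × €2 = €160
Total cost = €400.
S1 ships 20 of its 20, leaving 0.

0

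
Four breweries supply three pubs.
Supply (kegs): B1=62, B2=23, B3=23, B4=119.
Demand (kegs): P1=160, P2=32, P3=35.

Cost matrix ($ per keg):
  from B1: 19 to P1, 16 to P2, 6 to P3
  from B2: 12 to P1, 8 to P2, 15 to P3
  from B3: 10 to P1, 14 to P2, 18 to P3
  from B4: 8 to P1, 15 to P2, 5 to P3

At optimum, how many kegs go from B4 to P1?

The minimum-cost plan:
  B1->P1: 18 kegs
  B1->P2: 9 kegs
  B1->P3: 35 kegs
  B2->P2: 23 kegs
  B3->P1: 23 kegs
  B4->P1: 119 kegs
Total cost = $2062.
So B4→P1 carries 119 kegs.

119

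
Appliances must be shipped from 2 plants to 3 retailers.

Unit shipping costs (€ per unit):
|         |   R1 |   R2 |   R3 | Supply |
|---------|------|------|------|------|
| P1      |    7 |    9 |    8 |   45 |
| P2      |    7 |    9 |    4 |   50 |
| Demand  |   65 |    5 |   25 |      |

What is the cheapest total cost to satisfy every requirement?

One minimum-cost allocation:
  P1→R1: 40 × €7 = €280
  P1→R2: 5 × €9 = €45
  P2→R1: 25 × €7 = €175
  P2→R3: 25 × €4 = €100
Total = 280 + 45 + 175 + 100 = €600.

600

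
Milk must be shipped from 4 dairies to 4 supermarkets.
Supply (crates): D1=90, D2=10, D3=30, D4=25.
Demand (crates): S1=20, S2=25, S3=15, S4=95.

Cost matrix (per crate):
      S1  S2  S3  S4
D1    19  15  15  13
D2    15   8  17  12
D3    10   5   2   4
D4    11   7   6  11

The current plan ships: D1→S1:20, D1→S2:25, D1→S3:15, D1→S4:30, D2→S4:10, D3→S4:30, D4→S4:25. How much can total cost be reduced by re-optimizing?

Current plan cost = 20·19 + 25·15 + 15·15 + 30·13 + 10·12 + 30·4 + 25·11 = 1885.
Optimal plan:
  D1–S4: 90 crates
  D2–S2: 10 crates
  D3–S2: 10 crates
  D3–S3: 15 crates
  D3–S4: 5 crates
  D4–S1: 20 crates
  D4–S2: 5 crates
Optimal cost = 1605.
Saving = 1885 − 1605 = 280.

280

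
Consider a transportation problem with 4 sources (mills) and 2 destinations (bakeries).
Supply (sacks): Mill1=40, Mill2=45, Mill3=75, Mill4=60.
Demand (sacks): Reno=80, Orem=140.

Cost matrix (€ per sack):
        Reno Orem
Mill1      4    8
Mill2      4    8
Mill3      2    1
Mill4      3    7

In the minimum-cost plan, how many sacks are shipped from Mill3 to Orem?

75

Optimal shipments:
  Mill1 to Reno: 40 sacks
  Mill2 to Reno: 40 sacks
  Mill2 to Orem: 5 sacks
  Mill3 to Orem: 75 sacks
  Mill4 to Orem: 60 sacks
Total cost = €855.
So Mill3→Orem carries 75 sacks.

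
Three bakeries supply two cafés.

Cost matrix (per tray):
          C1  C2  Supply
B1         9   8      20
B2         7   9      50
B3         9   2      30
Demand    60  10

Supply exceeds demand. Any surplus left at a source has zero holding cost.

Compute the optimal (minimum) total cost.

One minimum-cost allocation:
  B2 to C1: 50 × 7 = 350
  B3 to C1: 10 × 9 = 90
  B3 to C2: 10 × 2 = 20
Total = 350 + 90 + 20 = 460.
(Supply check: B1 ships 0; B2 ships 50; B3 ships 20.)

460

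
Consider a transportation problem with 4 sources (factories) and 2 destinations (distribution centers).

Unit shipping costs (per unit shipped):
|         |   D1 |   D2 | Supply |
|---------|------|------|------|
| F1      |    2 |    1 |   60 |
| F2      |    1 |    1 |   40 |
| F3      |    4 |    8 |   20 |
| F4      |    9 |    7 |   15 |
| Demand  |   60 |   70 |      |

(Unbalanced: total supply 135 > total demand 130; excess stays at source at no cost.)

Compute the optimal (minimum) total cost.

A cheapest plan:
  F1→D2: 60 pallets
  F2→D1: 40 pallets
  F3→D1: 20 pallets
  F4→D2: 10 pallets
Total cost = 250.

250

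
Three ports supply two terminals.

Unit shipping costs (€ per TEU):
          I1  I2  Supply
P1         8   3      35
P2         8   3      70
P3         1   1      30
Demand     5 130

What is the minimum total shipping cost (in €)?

Optimal allocation:
  P1–I2: 35 × €3 = €105
  P2–I2: 70 × €3 = €210
  P3–I1: 5 × €1 = €5
  P3–I2: 25 × €1 = €25
Total = 105 + 210 + 5 + 25 = €345.

345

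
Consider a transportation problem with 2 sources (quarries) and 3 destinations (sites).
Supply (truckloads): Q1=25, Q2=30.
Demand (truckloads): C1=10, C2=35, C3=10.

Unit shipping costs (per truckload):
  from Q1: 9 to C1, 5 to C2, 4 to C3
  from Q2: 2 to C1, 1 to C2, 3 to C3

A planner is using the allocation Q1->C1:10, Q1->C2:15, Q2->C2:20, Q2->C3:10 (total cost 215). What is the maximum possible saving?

60

Current plan cost = 10·9 + 15·5 + 20·1 + 10·3 = 215.
Optimal plan:
  Q1->C2: 15 × 5 = 75
  Q1->C3: 10 × 4 = 40
  Q2->C1: 10 × 2 = 20
  Q2->C2: 20 × 1 = 20
Optimal cost = 155.
Saving = 215 − 155 = 60.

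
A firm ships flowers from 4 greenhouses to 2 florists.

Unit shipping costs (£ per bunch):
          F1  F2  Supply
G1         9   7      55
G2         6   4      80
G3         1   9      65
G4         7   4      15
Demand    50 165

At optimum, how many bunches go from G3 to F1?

The minimum-cost plan:
  G1->F2: 55 × £7 = £385
  G2->F2: 80 × £4 = £320
  G3->F1: 50 × £1 = £50
  G3->F2: 15 × £9 = £135
  G4->F2: 15 × £4 = £60
Total cost = £950.
So G3→F1 carries 50 bunches.

50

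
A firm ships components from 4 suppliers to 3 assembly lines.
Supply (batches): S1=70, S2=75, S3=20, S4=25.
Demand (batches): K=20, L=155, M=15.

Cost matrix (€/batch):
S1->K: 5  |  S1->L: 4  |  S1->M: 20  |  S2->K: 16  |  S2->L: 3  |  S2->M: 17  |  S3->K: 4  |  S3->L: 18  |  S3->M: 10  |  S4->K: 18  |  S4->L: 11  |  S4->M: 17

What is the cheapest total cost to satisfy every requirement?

950

One minimum-cost allocation:
  S1→L: 70 × €4 = €280
  S2→L: 75 × €3 = €225
  S3→K: 20 × €4 = €80
  S4→L: 10 × €11 = €110
  S4→M: 15 × €17 = €255
Total = 280 + 225 + 80 + 110 + 255 = €950.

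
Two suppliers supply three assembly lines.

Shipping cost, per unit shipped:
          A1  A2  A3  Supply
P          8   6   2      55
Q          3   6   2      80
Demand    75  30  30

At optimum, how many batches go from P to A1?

0

Solving gives:
  P to A2: 30 × 6 = 180
  P to A3: 25 × 2 = 50
  Q to A1: 75 × 3 = 225
  Q to A3: 5 × 2 = 10
Total cost = 465.
The route P→A1 is not used.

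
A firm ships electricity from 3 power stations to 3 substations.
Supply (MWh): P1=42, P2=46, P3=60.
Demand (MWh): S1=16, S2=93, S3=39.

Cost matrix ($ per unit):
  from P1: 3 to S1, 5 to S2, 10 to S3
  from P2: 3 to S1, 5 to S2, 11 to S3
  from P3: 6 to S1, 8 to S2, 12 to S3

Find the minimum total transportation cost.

An optimal shipping plan:
  P1->S2: 42 × $5 = $210
  P2->S2: 46 × $5 = $230
  P3->S1: 16 × $6 = $96
  P3->S2: 5 × $8 = $40
  P3->S3: 39 × $12 = $468
Total = 210 + 230 + 96 + 40 + 468 = $1044.

1044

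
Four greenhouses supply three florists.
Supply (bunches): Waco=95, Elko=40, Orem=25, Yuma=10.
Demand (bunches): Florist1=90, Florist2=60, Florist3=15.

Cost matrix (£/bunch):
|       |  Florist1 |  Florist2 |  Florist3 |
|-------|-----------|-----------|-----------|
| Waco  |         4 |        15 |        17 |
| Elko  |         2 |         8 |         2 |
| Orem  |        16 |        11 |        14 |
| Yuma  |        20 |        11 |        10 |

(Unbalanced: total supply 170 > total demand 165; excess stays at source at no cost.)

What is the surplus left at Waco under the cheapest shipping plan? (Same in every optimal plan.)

5

Minimum-cost shipments:
  Waco–Florist1: 90 bunches
  Elko–Florist2: 25 bunches
  Elko–Florist3: 15 bunches
  Orem–Florist2: 25 bunches
  Yuma–Florist2: 10 bunches
Total cost = £975.
Waco ships 90 of its 95, leaving 5.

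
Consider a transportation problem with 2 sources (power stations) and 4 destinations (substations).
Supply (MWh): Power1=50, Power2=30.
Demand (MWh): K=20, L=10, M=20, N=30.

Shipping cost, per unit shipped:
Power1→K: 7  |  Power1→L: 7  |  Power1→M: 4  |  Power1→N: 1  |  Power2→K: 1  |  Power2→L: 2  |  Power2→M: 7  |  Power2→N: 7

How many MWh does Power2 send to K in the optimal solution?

Solving gives:
  Power1->M: 20 × 4 = 80
  Power1->N: 30 × 1 = 30
  Power2->K: 20 × 1 = 20
  Power2->L: 10 × 2 = 20
Total cost = 150.
So Power2→K carries 20 MWh.

20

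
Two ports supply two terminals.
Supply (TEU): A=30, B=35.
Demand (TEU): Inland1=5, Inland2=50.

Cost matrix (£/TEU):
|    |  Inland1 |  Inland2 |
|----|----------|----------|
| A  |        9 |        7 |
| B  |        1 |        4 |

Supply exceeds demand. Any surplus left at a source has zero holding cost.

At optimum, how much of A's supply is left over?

10

An optimal plan:
  A to Inland2: 20 × £7 = £140
  B to Inland1: 5 × £1 = £5
  B to Inland2: 30 × £4 = £120
Total cost = £265.
A ships 20 of its 30, leaving 10.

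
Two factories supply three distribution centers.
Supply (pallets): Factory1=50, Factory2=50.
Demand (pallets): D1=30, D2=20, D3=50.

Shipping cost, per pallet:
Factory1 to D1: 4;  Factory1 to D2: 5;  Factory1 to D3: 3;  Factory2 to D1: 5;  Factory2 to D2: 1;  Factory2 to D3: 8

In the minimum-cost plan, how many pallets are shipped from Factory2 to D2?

Optimal shipments:
  Factory1–D3: 50 × 3 = 150
  Factory2–D1: 30 × 5 = 150
  Factory2–D2: 20 × 1 = 20
Total cost = 320.
So Factory2→D2 carries 20 pallets.

20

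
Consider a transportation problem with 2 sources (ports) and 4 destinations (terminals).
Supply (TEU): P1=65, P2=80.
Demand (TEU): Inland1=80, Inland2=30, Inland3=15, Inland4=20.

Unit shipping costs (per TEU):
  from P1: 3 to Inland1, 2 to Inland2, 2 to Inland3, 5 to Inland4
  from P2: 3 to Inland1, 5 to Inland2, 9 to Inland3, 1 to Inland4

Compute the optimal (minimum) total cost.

350

One minimum-cost allocation:
  P1→Inland1: 20 × 3 = 60
  P1→Inland2: 30 × 2 = 60
  P1→Inland3: 15 × 2 = 30
  P2→Inland1: 60 × 3 = 180
  P2→Inland4: 20 × 1 = 20
Total = 60 + 60 + 30 + 180 + 20 = 350.
(Supply check: P1 ships 65; P2 ships 80.)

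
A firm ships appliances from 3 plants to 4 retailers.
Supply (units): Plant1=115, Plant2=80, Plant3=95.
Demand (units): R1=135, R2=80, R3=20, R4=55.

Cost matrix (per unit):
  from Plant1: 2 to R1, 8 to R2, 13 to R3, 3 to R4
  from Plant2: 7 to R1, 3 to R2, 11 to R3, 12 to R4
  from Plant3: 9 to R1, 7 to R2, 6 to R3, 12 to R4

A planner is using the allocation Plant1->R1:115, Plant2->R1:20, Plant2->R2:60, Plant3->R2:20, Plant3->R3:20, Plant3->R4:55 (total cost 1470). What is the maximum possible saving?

Current plan cost = 115·2 + 20·7 + 60·3 + 20·7 + 20·6 + 55·12 = 1470.
Optimal plan:
  Plant1 to R1: 60 × 2 = 120
  Plant1 to R4: 55 × 3 = 165
  Plant2 to R2: 80 × 3 = 240
  Plant3 to R1: 75 × 9 = 675
  Plant3 to R3: 20 × 6 = 120
Optimal cost = 1320.
Saving = 1470 − 1320 = 150.

150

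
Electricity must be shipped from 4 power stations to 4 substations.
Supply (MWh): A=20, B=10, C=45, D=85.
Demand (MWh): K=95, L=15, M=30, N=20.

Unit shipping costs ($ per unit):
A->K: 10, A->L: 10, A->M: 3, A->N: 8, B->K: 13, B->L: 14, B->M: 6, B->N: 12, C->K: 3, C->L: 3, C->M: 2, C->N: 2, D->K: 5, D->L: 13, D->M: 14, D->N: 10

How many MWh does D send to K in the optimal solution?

Solving gives:
  A->M: 20 × $3 = $60
  B->M: 10 × $6 = $60
  C->K: 10 × $3 = $30
  C->L: 15 × $3 = $45
  C->N: 20 × $2 = $40
  D->K: 85 × $5 = $425
Total cost = $660.
So D→K carries 85 MWh.

85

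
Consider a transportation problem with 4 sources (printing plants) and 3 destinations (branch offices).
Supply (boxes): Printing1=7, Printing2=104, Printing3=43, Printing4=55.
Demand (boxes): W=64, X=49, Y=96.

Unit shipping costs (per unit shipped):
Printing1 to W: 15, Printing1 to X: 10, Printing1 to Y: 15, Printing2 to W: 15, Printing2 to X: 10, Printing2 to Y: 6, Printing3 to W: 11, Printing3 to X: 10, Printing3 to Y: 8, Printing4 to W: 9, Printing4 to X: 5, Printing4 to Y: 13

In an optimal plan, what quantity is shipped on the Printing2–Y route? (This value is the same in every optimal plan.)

Solving gives:
  Printing1→X: 7 boxes
  Printing2→X: 8 boxes
  Printing2→Y: 96 boxes
  Printing3→W: 43 boxes
  Printing4→W: 21 boxes
  Printing4→X: 34 boxes
Total cost = 1558.
So Printing2→Y carries 96 boxes.

96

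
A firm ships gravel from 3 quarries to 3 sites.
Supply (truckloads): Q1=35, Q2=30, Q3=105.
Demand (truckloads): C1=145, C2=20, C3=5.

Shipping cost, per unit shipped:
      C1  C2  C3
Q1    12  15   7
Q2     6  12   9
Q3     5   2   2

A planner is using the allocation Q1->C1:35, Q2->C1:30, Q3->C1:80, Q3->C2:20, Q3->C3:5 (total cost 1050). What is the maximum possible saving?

10

Current plan cost = 35·12 + 30·6 + 80·5 + 20·2 + 5·2 = 1050.
Optimal plan:
  Q1→C1: 30 truckloads
  Q1→C3: 5 truckloads
  Q2→C1: 30 truckloads
  Q3→C1: 85 truckloads
  Q3→C2: 20 truckloads
Optimal cost = 1040.
Saving = 1050 − 1040 = 10.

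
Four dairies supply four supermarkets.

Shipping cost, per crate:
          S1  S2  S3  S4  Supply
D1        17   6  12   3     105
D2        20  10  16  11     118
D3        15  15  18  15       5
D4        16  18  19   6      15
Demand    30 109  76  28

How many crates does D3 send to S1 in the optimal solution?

5

Solving gives:
  D1 to S2: 77 × 6 = 462
  D1 to S4: 28 × 3 = 84
  D2 to S1: 10 × 20 = 200
  D2 to S2: 32 × 10 = 320
  D2 to S3: 76 × 16 = 1216
  D3 to S1: 5 × 15 = 75
  D4 to S1: 15 × 16 = 240
Total cost = 2597.
So D3→S1 carries 5 crates.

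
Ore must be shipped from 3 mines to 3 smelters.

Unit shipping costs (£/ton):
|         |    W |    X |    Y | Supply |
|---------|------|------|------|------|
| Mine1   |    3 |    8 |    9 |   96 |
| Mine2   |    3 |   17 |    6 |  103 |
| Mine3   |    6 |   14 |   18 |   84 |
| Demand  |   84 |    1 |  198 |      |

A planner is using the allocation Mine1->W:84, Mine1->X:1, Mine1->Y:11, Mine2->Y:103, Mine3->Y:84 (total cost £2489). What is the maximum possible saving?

Current plan cost = 84·3 + 1·8 + 11·9 + 103·6 + 84·18 = £2489.
Optimal plan:
  Mine1–X: 1 × £8 = £8
  Mine1–Y: 95 × £9 = £855
  Mine2–Y: 103 × £6 = £618
  Mine3–W: 84 × £6 = £504
Optimal cost = £1985.
Saving = 2489 − 1985 = £504.

504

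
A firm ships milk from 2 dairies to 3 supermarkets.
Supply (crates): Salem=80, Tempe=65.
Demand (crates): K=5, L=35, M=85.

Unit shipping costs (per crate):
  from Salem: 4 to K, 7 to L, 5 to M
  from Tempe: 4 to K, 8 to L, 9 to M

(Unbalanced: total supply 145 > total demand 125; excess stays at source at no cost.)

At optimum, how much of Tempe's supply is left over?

An optimal plan:
  Salem→M: 80 crates
  Tempe→K: 5 crates
  Tempe→L: 35 crates
  Tempe→M: 5 crates
Total cost = 745.
Tempe ships 45 of its 65, leaving 20.

20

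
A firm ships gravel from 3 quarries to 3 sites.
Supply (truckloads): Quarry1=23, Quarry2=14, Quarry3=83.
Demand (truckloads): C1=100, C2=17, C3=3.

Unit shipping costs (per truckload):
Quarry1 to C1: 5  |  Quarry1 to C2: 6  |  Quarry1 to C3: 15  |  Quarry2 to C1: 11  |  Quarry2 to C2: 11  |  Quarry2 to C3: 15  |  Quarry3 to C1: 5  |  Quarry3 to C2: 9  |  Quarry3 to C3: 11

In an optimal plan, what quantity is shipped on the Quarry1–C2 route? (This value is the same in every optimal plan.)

6

Solving gives:
  Quarry1 to C1: 17 × 5 = 85
  Quarry1 to C2: 6 × 6 = 36
  Quarry2 to C2: 11 × 11 = 121
  Quarry2 to C3: 3 × 15 = 45
  Quarry3 to C1: 83 × 5 = 415
Total cost = 702.
So Quarry1→C2 carries 6 truckloads.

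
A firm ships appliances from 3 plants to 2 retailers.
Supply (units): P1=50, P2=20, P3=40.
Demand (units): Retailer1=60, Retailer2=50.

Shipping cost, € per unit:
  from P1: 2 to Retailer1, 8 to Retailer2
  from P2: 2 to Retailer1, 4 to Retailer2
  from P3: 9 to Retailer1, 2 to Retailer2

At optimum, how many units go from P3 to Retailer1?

0

Solving gives:
  P1–Retailer1: 50 × €2 = €100
  P2–Retailer1: 10 × €2 = €20
  P2–Retailer2: 10 × €4 = €40
  P3–Retailer2: 40 × €2 = €80
Total cost = €240.
The route P3→Retailer1 is not used.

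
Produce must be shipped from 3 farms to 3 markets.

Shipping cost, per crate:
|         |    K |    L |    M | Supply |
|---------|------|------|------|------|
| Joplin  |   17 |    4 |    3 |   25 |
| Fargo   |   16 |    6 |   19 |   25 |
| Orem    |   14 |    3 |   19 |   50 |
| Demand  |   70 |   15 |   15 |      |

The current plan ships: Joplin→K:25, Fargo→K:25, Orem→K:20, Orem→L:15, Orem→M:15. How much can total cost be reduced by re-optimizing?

305

Current plan cost = 25·17 + 25·16 + 20·14 + 15·3 + 15·19 = 1435.
Optimal plan:
  Joplin–L: 10 × 4 = 40
  Joplin–M: 15 × 3 = 45
  Fargo–K: 25 × 16 = 400
  Orem–K: 45 × 14 = 630
  Orem–L: 5 × 3 = 15
Optimal cost = 1130.
Saving = 1435 − 1130 = 305.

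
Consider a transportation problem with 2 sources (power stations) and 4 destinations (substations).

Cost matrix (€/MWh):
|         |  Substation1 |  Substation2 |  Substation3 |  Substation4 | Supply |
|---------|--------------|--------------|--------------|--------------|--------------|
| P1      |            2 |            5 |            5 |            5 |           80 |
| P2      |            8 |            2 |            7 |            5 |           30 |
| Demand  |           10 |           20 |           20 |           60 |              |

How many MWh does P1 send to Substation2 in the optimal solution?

The minimum-cost plan:
  P1 to Substation1: 10 × €2 = €20
  P1 to Substation3: 20 × €5 = €100
  P1 to Substation4: 50 × €5 = €250
  P2 to Substation2: 20 × €2 = €40
  P2 to Substation4: 10 × €5 = €50
Total cost = €460.
The route P1→Substation2 is not used.

0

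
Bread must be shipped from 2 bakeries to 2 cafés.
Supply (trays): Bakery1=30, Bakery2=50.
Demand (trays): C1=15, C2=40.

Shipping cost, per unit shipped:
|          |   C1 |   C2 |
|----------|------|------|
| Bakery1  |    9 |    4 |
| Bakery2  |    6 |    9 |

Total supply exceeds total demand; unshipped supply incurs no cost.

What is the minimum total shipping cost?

A cheapest plan:
  Bakery1→C2: 30 × 4 = 120
  Bakery2→C1: 15 × 6 = 90
  Bakery2→C2: 10 × 9 = 90
Total = 120 + 90 + 90 = 300.

300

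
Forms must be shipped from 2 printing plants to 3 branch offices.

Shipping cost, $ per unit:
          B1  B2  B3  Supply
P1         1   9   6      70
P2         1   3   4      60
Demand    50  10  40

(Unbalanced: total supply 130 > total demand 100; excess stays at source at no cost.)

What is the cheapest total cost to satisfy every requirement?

A cheapest plan:
  P1 to B1: 50 boxes
  P2 to B2: 10 boxes
  P2 to B3: 40 boxes
Total cost = $240.
(Supply check: P1 ships 50; P2 ships 50.)

240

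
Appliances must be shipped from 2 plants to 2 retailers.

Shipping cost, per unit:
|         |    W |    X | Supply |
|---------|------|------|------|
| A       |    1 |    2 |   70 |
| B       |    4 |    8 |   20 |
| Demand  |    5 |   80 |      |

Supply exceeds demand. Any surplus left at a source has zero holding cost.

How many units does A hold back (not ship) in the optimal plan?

Minimum-cost shipments:
  A to X: 70 × 2 = 140
  B to W: 5 × 4 = 20
  B to X: 10 × 8 = 80
Total cost = 240.
A ships 70 of its 70, leaving 0.

0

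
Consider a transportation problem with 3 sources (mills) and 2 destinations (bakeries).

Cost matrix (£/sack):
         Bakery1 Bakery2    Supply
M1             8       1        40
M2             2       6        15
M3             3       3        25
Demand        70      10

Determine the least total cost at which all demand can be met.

355

A cheapest plan:
  M1 to Bakery1: 30 sacks
  M1 to Bakery2: 10 sacks
  M2 to Bakery1: 15 sacks
  M3 to Bakery1: 25 sacks
Total cost = £355.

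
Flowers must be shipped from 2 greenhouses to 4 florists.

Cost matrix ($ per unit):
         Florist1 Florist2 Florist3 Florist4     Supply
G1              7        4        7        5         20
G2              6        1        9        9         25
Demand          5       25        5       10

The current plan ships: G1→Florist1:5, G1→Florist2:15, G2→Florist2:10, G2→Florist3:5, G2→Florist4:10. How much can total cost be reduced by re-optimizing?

95

Current plan cost = 5·7 + 15·4 + 10·1 + 5·9 + 10·9 = $240.
Optimal plan:
  G1–Florist1: 5 × $7 = $35
  G1–Florist3: 5 × $7 = $35
  G1–Florist4: 10 × $5 = $50
  G2–Florist2: 25 × $1 = $25
Optimal cost = $145.
Saving = 240 − 145 = $95.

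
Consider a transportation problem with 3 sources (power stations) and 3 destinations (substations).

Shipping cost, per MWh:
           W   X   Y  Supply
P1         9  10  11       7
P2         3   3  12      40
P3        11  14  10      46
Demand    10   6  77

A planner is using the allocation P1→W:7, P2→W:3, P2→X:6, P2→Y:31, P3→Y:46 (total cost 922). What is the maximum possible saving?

Current plan cost = 7·9 + 3·3 + 6·3 + 31·12 + 46·10 = 922.
Optimal plan:
  P1->Y: 7 × 11 = 77
  P2->W: 10 × 3 = 30
  P2->X: 6 × 3 = 18
  P2->Y: 24 × 12 = 288
  P3->Y: 46 × 10 = 460
Optimal cost = 873.
Saving = 922 − 873 = 49.

49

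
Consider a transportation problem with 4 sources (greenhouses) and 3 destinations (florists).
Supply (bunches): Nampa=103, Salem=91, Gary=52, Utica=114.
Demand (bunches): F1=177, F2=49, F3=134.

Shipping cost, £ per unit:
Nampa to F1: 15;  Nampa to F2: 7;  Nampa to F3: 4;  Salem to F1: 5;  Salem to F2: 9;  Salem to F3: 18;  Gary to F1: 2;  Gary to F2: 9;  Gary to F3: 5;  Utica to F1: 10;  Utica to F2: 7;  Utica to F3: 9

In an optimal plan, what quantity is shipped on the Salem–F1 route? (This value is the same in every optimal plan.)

The minimum-cost plan:
  Nampa->F3: 103 bunches
  Salem->F1: 91 bunches
  Gary->F1: 52 bunches
  Utica->F1: 34 bunches
  Utica->F2: 49 bunches
  Utica->F3: 31 bunches
Total cost = £1933.
So Salem→F1 carries 91 bunches.

91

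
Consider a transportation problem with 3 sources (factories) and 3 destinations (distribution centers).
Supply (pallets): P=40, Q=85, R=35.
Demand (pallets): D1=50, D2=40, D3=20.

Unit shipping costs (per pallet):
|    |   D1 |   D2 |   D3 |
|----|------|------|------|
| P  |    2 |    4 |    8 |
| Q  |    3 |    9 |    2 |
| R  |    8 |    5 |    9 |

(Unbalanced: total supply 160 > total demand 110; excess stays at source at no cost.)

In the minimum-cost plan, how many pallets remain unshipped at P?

0

An optimal plan:
  P to D2: 40 × 4 = 160
  Q to D1: 50 × 3 = 150
  Q to D3: 20 × 2 = 40
Total cost = 350.
P ships 40 of its 40, leaving 0.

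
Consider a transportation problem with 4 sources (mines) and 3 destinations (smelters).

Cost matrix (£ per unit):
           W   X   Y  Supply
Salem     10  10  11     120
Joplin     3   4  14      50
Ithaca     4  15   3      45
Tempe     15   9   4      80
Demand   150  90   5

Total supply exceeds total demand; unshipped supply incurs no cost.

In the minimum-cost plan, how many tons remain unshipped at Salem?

An optimal plan:
  Salem–W: 55 × £10 = £550
  Salem–X: 15 × £10 = £150
  Joplin–W: 50 × £3 = £150
  Ithaca–W: 45 × £4 = £180
  Tempe–X: 75 × £9 = £675
  Tempe–Y: 5 × £4 = £20
Total cost = £1725.
Salem ships 70 of its 120, leaving 50.

50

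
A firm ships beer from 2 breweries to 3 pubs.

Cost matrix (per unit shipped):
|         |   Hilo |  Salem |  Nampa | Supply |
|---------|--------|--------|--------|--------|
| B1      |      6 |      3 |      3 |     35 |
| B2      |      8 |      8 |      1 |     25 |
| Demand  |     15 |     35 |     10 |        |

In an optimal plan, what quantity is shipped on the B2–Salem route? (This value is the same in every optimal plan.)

0

The minimum-cost plan:
  B1 to Salem: 35 × 3 = 105
  B2 to Hilo: 15 × 8 = 120
  B2 to Nampa: 10 × 1 = 10
Total cost = 235.
The route B2→Salem is not used.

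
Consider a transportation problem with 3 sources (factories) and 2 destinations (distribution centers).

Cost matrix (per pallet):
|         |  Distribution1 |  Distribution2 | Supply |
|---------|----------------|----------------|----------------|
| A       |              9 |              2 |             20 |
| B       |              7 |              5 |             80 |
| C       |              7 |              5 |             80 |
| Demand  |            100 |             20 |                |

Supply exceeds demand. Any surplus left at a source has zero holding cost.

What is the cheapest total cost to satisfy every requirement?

An optimal shipping plan:
  A to Distribution2: 20 × 2 = 40
  B to Distribution1: 20 × 7 = 140
  C to Distribution1: 80 × 7 = 560
Total = 40 + 140 + 560 = 740.
(Supply check: A ships 20; B ships 20; C ships 80.)

740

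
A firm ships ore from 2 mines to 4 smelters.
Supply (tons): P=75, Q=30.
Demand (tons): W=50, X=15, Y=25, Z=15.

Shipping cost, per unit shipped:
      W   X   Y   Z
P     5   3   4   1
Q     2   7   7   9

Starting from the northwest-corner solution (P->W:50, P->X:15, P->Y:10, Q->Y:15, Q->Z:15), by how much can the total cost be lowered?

255

Current plan cost = 50·5 + 15·3 + 10·4 + 15·7 + 15·9 = 575.
Optimal plan:
  P–W: 20 × 5 = 100
  P–X: 15 × 3 = 45
  P–Y: 25 × 4 = 100
  P–Z: 15 × 1 = 15
  Q–W: 30 × 2 = 60
Optimal cost = 320.
Saving = 575 − 320 = 255.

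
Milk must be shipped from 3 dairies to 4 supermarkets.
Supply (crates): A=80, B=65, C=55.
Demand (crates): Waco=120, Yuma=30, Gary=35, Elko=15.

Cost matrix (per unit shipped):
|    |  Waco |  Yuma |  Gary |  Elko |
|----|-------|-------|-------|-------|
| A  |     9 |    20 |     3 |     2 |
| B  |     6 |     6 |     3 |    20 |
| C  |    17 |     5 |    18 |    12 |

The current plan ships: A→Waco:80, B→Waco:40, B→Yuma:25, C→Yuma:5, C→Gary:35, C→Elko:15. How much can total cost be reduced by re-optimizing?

575

Current plan cost = 80·9 + 40·6 + 25·6 + 5·5 + 35·18 + 15·12 = 1945.
Optimal plan:
  A->Waco: 30 crates
  A->Gary: 35 crates
  A->Elko: 15 crates
  B->Waco: 65 crates
  C->Waco: 25 crates
  C->Yuma: 30 crates
Optimal cost = 1370.
Saving = 1945 − 1370 = 575.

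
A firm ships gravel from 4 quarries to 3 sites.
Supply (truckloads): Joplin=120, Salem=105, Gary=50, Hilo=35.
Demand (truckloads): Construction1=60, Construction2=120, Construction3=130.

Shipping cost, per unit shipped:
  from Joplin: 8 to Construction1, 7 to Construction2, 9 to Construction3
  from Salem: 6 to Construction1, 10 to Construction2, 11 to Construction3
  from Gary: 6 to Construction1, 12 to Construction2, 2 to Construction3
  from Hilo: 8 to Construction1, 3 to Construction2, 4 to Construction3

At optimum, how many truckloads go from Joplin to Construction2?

Optimal shipments:
  Joplin to Construction2: 120 truckloads
  Salem to Construction1: 60 truckloads
  Salem to Construction3: 45 truckloads
  Gary to Construction3: 50 truckloads
  Hilo to Construction3: 35 truckloads
Total cost = 1935.
So Joplin→Construction2 carries 120 truckloads.

120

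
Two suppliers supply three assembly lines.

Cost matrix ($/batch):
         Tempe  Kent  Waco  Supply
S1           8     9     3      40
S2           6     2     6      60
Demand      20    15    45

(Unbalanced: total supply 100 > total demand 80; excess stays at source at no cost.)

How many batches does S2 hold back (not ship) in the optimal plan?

20

Minimum-cost shipments:
  S1 to Waco: 40 × $3 = $120
  S2 to Tempe: 20 × $6 = $120
  S2 to Kent: 15 × $2 = $30
  S2 to Waco: 5 × $6 = $30
Total cost = $300.
S2 ships 40 of its 60, leaving 20.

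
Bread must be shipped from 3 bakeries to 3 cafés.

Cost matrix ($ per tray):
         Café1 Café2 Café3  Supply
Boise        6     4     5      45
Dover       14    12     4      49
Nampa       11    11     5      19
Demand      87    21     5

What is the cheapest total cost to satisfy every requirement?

1073

One minimum-cost allocation:
  Boise–Café1: 24 × $6 = $144
  Boise–Café2: 21 × $4 = $84
  Dover–Café1: 44 × $14 = $616
  Dover–Café3: 5 × $4 = $20
  Nampa–Café1: 19 × $11 = $209
Total = 144 + 84 + 616 + 20 + 209 = $1073.
(Supply check: Boise ships 45; Dover ships 49; Nampa ships 19.)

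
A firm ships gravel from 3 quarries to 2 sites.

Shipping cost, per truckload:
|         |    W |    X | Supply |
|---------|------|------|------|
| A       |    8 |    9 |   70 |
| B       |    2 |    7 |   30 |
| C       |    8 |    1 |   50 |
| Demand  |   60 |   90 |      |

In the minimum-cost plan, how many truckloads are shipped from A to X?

40

The minimum-cost plan:
  A–W: 30 × 8 = 240
  A–X: 40 × 9 = 360
  B–W: 30 × 2 = 60
  C–X: 50 × 1 = 50
Total cost = 710.
So A→X carries 40 truckloads.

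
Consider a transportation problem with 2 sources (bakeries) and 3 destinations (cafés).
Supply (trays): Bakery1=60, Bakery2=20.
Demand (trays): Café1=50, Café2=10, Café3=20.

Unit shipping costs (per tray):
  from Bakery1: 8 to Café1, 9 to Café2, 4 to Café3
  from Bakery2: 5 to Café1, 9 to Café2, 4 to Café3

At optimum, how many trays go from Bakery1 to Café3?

20

Solving gives:
  Bakery1->Café1: 30 × 8 = 240
  Bakery1->Café2: 10 × 9 = 90
  Bakery1->Café3: 20 × 4 = 80
  Bakery2->Café1: 20 × 5 = 100
Total cost = 510.
So Bakery1→Café3 carries 20 trays.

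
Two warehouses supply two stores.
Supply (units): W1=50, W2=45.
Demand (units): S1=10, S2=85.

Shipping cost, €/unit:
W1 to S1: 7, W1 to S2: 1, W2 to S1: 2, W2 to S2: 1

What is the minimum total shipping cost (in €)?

An optimal shipping plan:
  W1→S2: 50 units
  W2→S1: 10 units
  W2→S2: 35 units
Total cost = €105.

105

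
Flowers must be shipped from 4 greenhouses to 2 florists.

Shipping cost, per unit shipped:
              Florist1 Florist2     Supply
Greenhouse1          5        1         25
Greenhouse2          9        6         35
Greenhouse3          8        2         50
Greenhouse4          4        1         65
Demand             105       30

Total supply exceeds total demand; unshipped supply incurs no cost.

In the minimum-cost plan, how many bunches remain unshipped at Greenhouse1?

0

An optimal plan:
  Greenhouse1–Florist1: 25 bunches
  Greenhouse3–Florist1: 15 bunches
  Greenhouse3–Florist2: 30 bunches
  Greenhouse4–Florist1: 65 bunches
Total cost = 565.
Greenhouse1 ships 25 of its 25, leaving 0.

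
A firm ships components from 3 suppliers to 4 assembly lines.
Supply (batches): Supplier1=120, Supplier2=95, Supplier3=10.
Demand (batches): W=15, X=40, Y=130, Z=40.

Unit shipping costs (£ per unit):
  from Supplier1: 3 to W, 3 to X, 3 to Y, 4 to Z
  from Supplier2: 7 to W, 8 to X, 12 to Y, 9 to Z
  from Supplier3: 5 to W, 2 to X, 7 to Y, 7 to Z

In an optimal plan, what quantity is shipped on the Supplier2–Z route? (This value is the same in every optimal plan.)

The minimum-cost plan:
  Supplier1->Y: 120 batches
  Supplier2->W: 15 batches
  Supplier2->X: 30 batches
  Supplier2->Y: 10 batches
  Supplier2->Z: 40 batches
  Supplier3->X: 10 batches
Total cost = £1205.
So Supplier2→Z carries 40 batches.

40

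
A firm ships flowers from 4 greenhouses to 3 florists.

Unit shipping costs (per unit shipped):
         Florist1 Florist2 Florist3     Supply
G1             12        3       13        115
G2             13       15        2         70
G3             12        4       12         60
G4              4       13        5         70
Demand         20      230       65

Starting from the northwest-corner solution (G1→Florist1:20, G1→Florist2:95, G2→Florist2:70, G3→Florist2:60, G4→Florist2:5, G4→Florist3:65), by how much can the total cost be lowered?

Current plan cost = 20·12 + 95·3 + 70·15 + 60·4 + 5·13 + 65·5 = 2205.
Optimal plan:
  G1→Florist2: 115 × 3 = 345
  G2→Florist2: 5 × 15 = 75
  G2→Florist3: 65 × 2 = 130
  G3→Florist2: 60 × 4 = 240
  G4→Florist1: 20 × 4 = 80
  G4→Florist2: 50 × 13 = 650
Optimal cost = 1520.
Saving = 2205 − 1520 = 685.

685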